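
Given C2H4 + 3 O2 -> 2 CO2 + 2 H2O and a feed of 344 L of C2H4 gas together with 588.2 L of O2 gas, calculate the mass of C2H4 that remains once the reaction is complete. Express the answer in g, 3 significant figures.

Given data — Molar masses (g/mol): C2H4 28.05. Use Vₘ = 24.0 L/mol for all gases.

n(C2H4) = 344.0 / 24.0 = 14.33 mol
n(O2) = 588.2 / 24.0 = 24.51 mol
n/ν → C2H4: 14.33, O2: 8.170; O2 is limiting.
C2H4 consumed = (1/3) × 24.51 = 8.170 mol
C2H4 remaining = 14.33 − 8.170 = 6.160 mol
mass = 6.160 × 28.05 = 172.8 g

173 g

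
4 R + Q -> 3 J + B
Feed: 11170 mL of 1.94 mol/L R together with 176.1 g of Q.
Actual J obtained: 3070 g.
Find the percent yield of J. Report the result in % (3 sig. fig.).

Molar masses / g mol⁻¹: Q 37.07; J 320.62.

n(R) = 1.94 × 11170/1000 = 21.67 mol
n(Q) = 176.1 / 37.07 = 4.750 mol
n/ν for R = 21.67/4 = 5.418
n/ν for Q = 4.750/1 = 4.750
Smallest n/ν is Q → limiting reagent.
theoretical n(J) = (3/1) × 4.750 = 14.25 mol → 4569 g
% yield = 3070 / 4569 × 100 = 67.19 %

67.2 %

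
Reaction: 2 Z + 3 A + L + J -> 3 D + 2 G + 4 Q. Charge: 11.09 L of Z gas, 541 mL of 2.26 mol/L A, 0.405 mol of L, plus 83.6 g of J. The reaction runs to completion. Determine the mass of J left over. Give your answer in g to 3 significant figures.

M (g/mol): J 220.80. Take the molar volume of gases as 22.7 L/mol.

29.7 g

n(Z) = 11.09 / 22.7 = 0.4885 mol
n(A) = 2.26 × 541.0/1000 = 1.223 mol
n(L) = 0.4050 mol
n(J) = 83.60 / 220.80 = 0.3786 mol
n/ν → Z: 0.2443, A: 0.4077, L: 0.4050, J: 0.3786; Z is limiting.
J consumed = (1/2) × 0.4885 = 0.2443 mol
J remaining = 0.3786 − 0.2443 = 0.1343 mol
mass = 0.1343 × 220.80 = 29.65 g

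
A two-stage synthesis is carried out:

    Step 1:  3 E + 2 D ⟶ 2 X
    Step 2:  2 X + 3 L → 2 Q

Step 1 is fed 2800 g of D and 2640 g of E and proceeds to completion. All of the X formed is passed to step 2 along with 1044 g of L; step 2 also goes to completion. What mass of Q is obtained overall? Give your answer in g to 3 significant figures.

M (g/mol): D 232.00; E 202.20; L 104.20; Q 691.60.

4620 g

Step 1:
n(D) = 2800 / 232.00 = 12.07 mol
n(E) = 2640 / 202.20 = 13.06 mol
n/ν → D: 6.035, E: 4.353; E is limiting.
n(X) produced = (2/3) × 13.06 = 8.707 mol
Step 2:
n(X) available = 8.707 mol
n(L) = 1044 / 104.20 = 10.02 mol
n/ν → X: 4.354, L: 3.340; L is limiting.
n(Q) = (2/3) × 10.02 = 6.680 mol
mass = 6.680 × 691.60 = 4620 g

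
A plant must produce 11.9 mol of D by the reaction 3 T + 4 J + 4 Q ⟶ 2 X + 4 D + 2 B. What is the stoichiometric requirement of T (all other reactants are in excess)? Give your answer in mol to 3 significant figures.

n(D) = 11.90 mol
n(T) = (3/4) × 11.90 = 8.925 mol

8.93 mol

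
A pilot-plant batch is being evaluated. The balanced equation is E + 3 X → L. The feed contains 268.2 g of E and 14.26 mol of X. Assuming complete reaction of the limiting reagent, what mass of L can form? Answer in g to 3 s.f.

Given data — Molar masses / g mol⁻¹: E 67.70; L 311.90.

1240 g

n(E) = 268.2 / 67.70 = 3.962 mol
n(X) = 14.26 mol
n/ν for E = 3.962/1 = 3.962
n/ν for X = 14.26/3 = 4.753
Smallest n/ν is E → limiting reagent.
n(L) = (1/1) × 3.962 = 3.962 mol
mass = 3.962 × 311.90 = 1236 g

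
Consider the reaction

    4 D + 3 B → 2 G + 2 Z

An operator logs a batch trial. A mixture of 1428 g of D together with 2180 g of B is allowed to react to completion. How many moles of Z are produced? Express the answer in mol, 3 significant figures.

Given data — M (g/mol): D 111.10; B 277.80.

n(D) = 1428 / 111.10 = 12.85 mol
n(B) = 2180 / 277.80 = 7.847 mol
n/ν → D: 3.213, B: 2.616; B is limiting.
n(Z) = (2/3) × 7.847 = 5.231 mol

5.23 mol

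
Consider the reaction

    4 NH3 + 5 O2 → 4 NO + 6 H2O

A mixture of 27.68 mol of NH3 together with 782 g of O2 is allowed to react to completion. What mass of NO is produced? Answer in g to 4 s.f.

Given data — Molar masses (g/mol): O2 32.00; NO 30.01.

n(NH3) = 27.68 mol
n(O2) = 782.0 / 32.00 = 24.44 mol
n/ν for NH3 = 27.68/4 = 6.920
n/ν for O2 = 24.44/5 = 4.888
Smallest n/ν is O2 → limiting reagent.
n(NO) = (4/5) × 24.44 = 19.55 mol
mass = 19.55 × 30.01 = 586.7 g

586.7 g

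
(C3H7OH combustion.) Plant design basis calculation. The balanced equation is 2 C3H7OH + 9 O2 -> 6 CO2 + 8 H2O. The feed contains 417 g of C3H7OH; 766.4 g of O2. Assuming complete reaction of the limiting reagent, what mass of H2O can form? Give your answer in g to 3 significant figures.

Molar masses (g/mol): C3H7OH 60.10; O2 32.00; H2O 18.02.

384 g

n(C3H7OH) = 417.0 / 60.10 = 6.938 mol
n(O2) = 766.4 / 32.00 = 23.95 mol
n/ν → C3H7OH: 3.469, O2: 2.661; O2 is limiting.
n(H2O) = (8/9) × 23.95 = 21.29 mol
mass = 21.29 × 18.02 = 383.6 g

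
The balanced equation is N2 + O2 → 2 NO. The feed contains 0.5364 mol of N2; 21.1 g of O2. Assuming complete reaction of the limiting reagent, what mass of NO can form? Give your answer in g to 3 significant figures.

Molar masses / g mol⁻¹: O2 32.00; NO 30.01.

n(N2) = 0.5364 mol
n(O2) = 21.10 / 32.00 = 0.6594 mol
n/ν → N2: 0.5364, O2: 0.6594; N2 is limiting.
n(NO) = (2/1) × 0.5364 = 1.073 mol
mass = 1.073 × 30.01 = 32.20 g

32.2 g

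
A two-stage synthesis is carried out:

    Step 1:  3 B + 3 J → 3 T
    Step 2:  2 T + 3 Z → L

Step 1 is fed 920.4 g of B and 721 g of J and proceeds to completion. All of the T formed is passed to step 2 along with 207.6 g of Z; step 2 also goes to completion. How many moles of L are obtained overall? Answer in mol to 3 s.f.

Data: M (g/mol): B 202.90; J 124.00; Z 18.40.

2.27 mol

Step 1:
n(B) = 920.4 / 202.90 = 4.536 mol
n(J) = 721.0 / 124.00 = 5.815 mol
n/ν for B = 4.536/3 = 1.512
n/ν for J = 5.815/3 = 1.938
Smallest n/ν is B → limiting reagent.
n(T) produced = (3/3) × 4.536 = 4.536 mol
Step 2:
n(T) available = 4.536 mol
n(Z) = 207.6 / 18.40 = 11.28 mol
n/ν for T = 4.536/2 = 2.268
n/ν for Z = 11.28/3 = 3.760
Smallest n/ν is T → limiting reagent.
n(L) = (1/2) × 4.536 = 2.268 mol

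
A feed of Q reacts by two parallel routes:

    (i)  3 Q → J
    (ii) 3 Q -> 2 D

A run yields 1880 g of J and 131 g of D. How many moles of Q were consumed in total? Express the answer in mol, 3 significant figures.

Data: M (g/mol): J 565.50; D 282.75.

n(J) = 1880 / 565.50 = 3.324 mol
n(D) = 131 / 282.75 = 0.4633 mol
n(Q) via (i) = (3/1)×3.324 = 9.972 mol
n(Q) via (ii) = (3/2)×0.4633 = 0.6950 mol
total n(Q) = 9.972 + 0.6950 = 10.67 mol

10.7 mol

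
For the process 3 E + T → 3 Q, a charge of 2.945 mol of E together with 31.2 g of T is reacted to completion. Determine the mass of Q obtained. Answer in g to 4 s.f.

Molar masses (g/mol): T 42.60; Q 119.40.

262.3 g

n(E) = 2.945 mol
n(T) = 31.20 / 42.60 = 0.7324 mol
n/ν → E: 0.9817, T: 0.7324; T is limiting.
n(Q) = (3/1) × 0.7324 = 2.197 mol
mass = 2.197 × 119.40 = 262.3 g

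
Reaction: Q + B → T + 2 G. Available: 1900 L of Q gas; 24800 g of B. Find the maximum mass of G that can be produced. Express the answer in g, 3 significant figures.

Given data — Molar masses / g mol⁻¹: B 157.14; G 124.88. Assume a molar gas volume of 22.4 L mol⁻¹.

n(Q) = 1900 / 22.4 = 84.82 mol
n(B) = 24800 / 157.14 = 157.8 mol
n/ν for Q = 84.82/1 = 84.82
n/ν for B = 157.8/1 = 157.8
Smallest n/ν is Q → limiting reagent.
n(G) = (2/1) × 84.82 = 169.6 mol
mass = 169.6 × 124.88 = 21180 g

21200 g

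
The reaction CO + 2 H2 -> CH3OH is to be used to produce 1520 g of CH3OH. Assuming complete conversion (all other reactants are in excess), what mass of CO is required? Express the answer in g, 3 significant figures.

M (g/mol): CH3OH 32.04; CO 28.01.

1330 g

n(CH3OH) = 1520 / 32.04 = 47.44 mol
n(CO) = (1/1) × 47.44 = 47.44 mol
mass = 47.44 × 28.01 = 1329 g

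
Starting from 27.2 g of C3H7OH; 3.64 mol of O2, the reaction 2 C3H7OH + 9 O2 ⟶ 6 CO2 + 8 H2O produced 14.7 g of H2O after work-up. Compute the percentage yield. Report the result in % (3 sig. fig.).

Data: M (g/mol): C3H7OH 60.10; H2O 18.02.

n(C3H7OH) = 27.20 / 60.10 = 0.4526 mol
n(O2) = 3.640 mol
n/ν for C3H7OH = 0.4526/2 = 0.2263
n/ν for O2 = 3.640/9 = 0.4044
Smallest n/ν is C3H7OH → limiting reagent.
theoretical n(H2O) = (8/2) × 0.4526 = 1.810 mol → 32.62 g
% yield = 14.7 / 32.62 × 100 = 45.06 %

45.1 %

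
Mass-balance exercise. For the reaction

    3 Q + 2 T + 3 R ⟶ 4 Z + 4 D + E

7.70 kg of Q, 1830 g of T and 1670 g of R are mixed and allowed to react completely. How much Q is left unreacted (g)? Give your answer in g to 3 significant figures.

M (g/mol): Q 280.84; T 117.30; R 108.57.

n(Q) = 7.700×1000 / 280.84 = 27.42 mol
n(T) = 1830 / 117.30 = 15.60 mol
n(R) = 1670 / 108.57 = 15.38 mol
n/ν for Q = 27.42/3 = 9.140
n/ν for T = 15.60/2 = 7.800
n/ν for R = 15.38/3 = 5.127
Smallest n/ν is R → limiting reagent.
Q consumed = (3/3) × 15.38 = 15.38 mol
Q remaining = 27.42 − 15.38 = 12.04 mol
mass = 12.04 × 280.84 = 3381 g

3380 g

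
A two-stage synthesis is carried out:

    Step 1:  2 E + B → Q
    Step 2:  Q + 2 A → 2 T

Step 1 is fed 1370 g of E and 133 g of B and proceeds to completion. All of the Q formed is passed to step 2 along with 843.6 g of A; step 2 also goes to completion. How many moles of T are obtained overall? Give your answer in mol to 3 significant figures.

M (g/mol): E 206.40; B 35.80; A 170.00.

Step 1:
n(E) = 1370 / 206.40 = 6.638 mol
n(B) = 133.0 / 35.80 = 3.715 mol
n/ν for E = 6.638/2 = 3.319
n/ν for B = 3.715/1 = 3.715
Smallest n/ν is E → limiting reagent.
n(Q) produced = (1/2) × 6.638 = 3.319 mol
Step 2:
n(Q) available = 3.319 mol
n(A) = 843.6 / 170.00 = 4.962 mol
n/ν for Q = 3.319/1 = 3.319
n/ν for A = 4.962/2 = 2.481
Smallest n/ν is A → limiting reagent.
n(T) = (2/2) × 4.962 = 4.962 mol

4.96 mol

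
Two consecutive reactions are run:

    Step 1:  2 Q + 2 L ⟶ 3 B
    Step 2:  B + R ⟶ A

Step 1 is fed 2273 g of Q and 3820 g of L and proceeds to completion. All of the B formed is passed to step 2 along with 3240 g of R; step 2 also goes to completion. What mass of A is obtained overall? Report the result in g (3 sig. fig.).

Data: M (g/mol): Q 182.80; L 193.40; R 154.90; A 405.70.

Step 1:
n(Q) = 2273 / 182.80 = 12.43 mol
n(L) = 3820 / 193.40 = 19.75 mol
n/ν for Q = 12.43/2 = 6.215
n/ν for L = 19.75/2 = 9.875
Smallest n/ν is Q → limiting reagent.
n(B) produced = (3/2) × 12.43 = 18.65 mol
Step 2:
n(B) available = 18.65 mol
n(R) = 3240 / 154.90 = 20.92 mol
n/ν for B = 18.65/1 = 18.65
n/ν for R = 20.92/1 = 20.92
Smallest n/ν is B → limiting reagent.
n(A) = (1/1) × 18.65 = 18.65 mol
mass = 18.65 × 405.70 = 7566 g

7570 g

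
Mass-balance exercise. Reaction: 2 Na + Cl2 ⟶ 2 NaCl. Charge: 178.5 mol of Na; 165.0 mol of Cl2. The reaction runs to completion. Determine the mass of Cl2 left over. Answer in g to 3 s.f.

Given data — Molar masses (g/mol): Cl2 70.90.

n(Na) = 178.5 mol
n(Cl2) = 165.0 mol
n/ν for Na = 178.5/2 = 89.25
n/ν for Cl2 = 165.0/1 = 165.0
Smallest n/ν is Na → limiting reagent.
Cl2 consumed = (1/2) × 178.5 = 89.25 mol
Cl2 remaining = 165.0 − 89.25 = 75.75 mol
mass = 75.75 × 70.90 = 5371 g

5370 g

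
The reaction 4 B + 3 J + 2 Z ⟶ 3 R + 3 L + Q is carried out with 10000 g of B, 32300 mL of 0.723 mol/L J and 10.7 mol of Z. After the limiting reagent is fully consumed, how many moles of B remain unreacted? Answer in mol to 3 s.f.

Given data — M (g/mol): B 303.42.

n(B) = 10000 / 303.42 = 32.96 mol
n(J) = 0.723 × 32300/1000 = 23.35 mol
n(Z) = 10.70 mol
n/ν for B = 32.96/4 = 8.240
n/ν for J = 23.35/3 = 7.783
n/ν for Z = 10.70/2 = 5.350
Smallest n/ν is Z → limiting reagent.
B consumed = (4/2) × 10.70 = 21.40 mol
B remaining = 32.96 − 21.40 = 11.56 mol

11.6 mol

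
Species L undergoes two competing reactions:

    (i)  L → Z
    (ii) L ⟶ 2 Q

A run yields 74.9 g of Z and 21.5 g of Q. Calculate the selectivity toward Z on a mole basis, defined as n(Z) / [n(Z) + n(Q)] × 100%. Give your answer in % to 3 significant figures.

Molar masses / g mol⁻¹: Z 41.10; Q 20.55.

n(Z) = 74.9 / 41.10 = 1.822 mol
n(Q) = 21.5 / 20.55 = 1.046 mol
selectivity = 1.822/(1.822+1.046) × 100 = 63.53 %

63.5 %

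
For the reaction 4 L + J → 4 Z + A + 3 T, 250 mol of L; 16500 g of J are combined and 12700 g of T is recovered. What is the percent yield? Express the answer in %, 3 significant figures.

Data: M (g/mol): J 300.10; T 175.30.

n(L) = 250.0 mol
n(J) = 16500 / 300.10 = 54.98 mol
n/ν for L = 250.0/4 = 62.50
n/ν for J = 54.98/1 = 54.98
Smallest n/ν is J → limiting reagent.
theoretical n(T) = (3/1) × 54.98 = 164.9 mol → 28910 g
% yield = 12700 / 28910 × 100 = 43.93 %

43.9 %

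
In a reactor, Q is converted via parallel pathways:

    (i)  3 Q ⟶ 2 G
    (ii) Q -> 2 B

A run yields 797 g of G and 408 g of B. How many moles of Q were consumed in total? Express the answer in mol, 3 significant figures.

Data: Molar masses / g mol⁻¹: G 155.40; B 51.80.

n(G) = 797 / 155.40 = 5.129 mol
n(B) = 408 / 51.80 = 7.876 mol
n(Q) via (i) = (3/2)×5.129 = 7.694 mol
n(Q) via (ii) = (1/2)×7.876 = 3.938 mol
total n(Q) = 7.694 + 3.938 = 11.63 mol

11.6 mol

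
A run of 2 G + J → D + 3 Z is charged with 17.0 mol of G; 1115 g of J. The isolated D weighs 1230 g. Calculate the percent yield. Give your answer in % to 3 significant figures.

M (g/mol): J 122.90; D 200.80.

72.1 %

n(G) = 17.00 mol
n(J) = 1115 / 122.90 = 9.072 mol
n/ν → G: 8.500, J: 9.072; G is limiting.
theoretical n(D) = (1/2) × 17.00 = 8.500 mol → 1707 g
% yield = 1230 / 1707 × 100 = 72.06 %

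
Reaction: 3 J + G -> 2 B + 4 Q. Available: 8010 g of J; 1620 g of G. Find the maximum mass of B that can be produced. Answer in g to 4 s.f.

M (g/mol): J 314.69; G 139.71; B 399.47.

n(J) = 8010 / 314.69 = 25.45 mol
n(G) = 1620 / 139.71 = 11.60 mol
n/ν → J: 8.483, G: 11.60; J is limiting.
n(B) = (2/3) × 25.45 = 16.97 mol
mass = 16.97 × 399.47 = 6779 g

6779 g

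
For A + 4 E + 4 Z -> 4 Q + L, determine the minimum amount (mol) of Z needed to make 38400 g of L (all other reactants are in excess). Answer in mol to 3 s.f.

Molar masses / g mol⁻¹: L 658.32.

233 mol

n(L) = 38400 / 658.32 = 58.33 mol
n(Z) = (4/1) × 58.33 = 233.3 mol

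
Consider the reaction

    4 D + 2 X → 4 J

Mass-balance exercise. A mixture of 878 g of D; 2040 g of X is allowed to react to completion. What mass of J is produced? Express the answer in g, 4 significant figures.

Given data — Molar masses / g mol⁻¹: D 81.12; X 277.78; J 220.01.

2381 g

n(D) = 878.0 / 81.12 = 10.82 mol
n(X) = 2040 / 277.78 = 7.344 mol
n/ν → D: 2.705, X: 3.672; D is limiting.
n(J) = (4/4) × 10.82 = 10.82 mol
mass = 10.82 × 220.01 = 2381 g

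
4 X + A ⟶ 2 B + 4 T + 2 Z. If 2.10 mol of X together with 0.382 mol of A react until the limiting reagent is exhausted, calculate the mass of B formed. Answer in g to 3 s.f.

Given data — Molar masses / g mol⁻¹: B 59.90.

45.8 g

n(X) = 2.100 mol
n(A) = 0.3820 mol
n/ν → X: 0.5250, A: 0.3820; A is limiting.
n(B) = (2/1) × 0.3820 = 0.7640 mol
mass = 0.7640 × 59.90 = 45.76 g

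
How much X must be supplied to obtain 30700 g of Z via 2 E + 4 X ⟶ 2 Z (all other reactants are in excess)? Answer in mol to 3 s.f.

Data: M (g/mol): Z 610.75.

101 mol

n(Z) = 30700 / 610.75 = 50.27 mol
n(X) = (4/2) × 50.27 = 100.5 mol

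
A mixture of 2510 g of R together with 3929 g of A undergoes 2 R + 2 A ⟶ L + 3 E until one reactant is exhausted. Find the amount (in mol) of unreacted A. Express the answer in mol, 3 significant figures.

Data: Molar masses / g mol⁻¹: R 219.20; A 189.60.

9.27 mol

n(R) = 2510 / 219.20 = 11.45 mol
n(A) = 3929 / 189.60 = 20.72 mol
n/ν for R = 11.45/2 = 5.725
n/ν for A = 20.72/2 = 10.36
Smallest n/ν is R → limiting reagent.
A consumed = (2/2) × 11.45 = 11.45 mol
A remaining = 20.72 − 11.45 = 9.270 mol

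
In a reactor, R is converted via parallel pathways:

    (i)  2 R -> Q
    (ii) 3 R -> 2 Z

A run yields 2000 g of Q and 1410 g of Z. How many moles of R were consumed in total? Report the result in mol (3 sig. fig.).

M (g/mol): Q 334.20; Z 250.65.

20.4 mol

n(Q) = 2000 / 334.20 = 5.984 mol
n(Z) = 1410 / 250.65 = 5.625 mol
n(R) via (i) = (2/1)×5.984 = 11.97 mol
n(R) via (ii) = (3/2)×5.625 = 8.438 mol
total n(R) = 11.97 + 8.438 = 20.41 mol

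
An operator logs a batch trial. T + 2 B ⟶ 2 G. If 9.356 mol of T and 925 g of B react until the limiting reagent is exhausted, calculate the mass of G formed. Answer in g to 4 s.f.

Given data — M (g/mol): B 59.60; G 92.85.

1441 g

n(T) = 9.356 mol
n(B) = 925.0 / 59.60 = 15.52 mol
n/ν for T = 9.356/1 = 9.356
n/ν for B = 15.52/2 = 7.760
Smallest n/ν is B → limiting reagent.
n(G) = (2/2) × 15.52 = 15.52 mol
mass = 15.52 × 92.85 = 1441 g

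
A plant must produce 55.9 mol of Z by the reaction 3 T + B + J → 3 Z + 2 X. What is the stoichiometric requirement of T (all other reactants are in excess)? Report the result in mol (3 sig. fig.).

n(Z) = 55.90 mol
n(T) = (3/3) × 55.90 = 55.90 mol

55.9 mol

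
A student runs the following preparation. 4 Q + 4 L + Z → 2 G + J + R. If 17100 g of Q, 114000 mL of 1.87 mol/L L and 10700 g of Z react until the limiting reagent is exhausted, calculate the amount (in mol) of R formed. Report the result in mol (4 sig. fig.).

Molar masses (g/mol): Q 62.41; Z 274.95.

n(Q) = 17100 / 62.41 = 274.0 mol
n(L) = 1.87 × 114000/1000 = 213.2 mol
n(Z) = 10700 / 274.95 = 38.92 mol
n/ν → Q: 68.50, L: 53.30, Z: 38.92; Z is limiting.
n(R) = (1/1) × 38.92 = 38.92 mol

38.92 mol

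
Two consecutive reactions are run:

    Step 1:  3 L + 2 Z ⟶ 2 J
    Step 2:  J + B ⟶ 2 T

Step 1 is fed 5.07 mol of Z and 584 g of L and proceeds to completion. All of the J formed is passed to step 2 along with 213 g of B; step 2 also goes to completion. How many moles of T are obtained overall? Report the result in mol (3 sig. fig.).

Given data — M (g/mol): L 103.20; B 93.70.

Step 1:
n(Z) = 5.070 mol
n(L) = 584.0 / 103.20 = 5.659 mol
n/ν for Z = 5.070/2 = 2.535
n/ν for L = 5.659/3 = 1.886
Smallest n/ν is L → limiting reagent.
n(J) produced = (2/3) × 5.659 = 3.773 mol
Step 2:
n(J) available = 3.773 mol
n(B) = 213.0 / 93.70 = 2.273 mol
n/ν for J = 3.773/1 = 3.773
n/ν for B = 2.273/1 = 2.273
Smallest n/ν is B → limiting reagent.
n(T) = (2/1) × 2.273 = 4.546 mol

4.55 mol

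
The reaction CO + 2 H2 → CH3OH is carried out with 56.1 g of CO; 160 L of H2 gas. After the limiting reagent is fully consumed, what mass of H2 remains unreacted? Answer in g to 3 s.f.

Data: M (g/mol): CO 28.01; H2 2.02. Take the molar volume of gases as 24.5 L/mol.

n(CO) = 56.10 / 28.01 = 2.003 mol
n(H2) = 160.0 / 24.5 = 6.531 mol
n/ν → CO: 2.003, H2: 3.266; CO is limiting.
H2 consumed = (2/1) × 2.003 = 4.006 mol
H2 remaining = 6.531 − 4.006 = 2.525 mol
mass = 2.525 × 2.02 = 5.101 g

5.10 g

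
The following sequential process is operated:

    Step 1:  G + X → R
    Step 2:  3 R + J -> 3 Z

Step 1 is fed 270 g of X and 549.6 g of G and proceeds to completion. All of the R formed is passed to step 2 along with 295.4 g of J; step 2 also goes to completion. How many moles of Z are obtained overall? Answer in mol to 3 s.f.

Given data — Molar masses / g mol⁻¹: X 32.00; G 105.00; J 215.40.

4.11 mol

Step 1:
n(X) = 270.0 / 32.00 = 8.438 mol
n(G) = 549.6 / 105.00 = 5.234 mol
n/ν → X: 8.438, G: 5.234; G is limiting.
n(R) produced = (1/1) × 5.234 = 5.234 mol
Step 2:
n(R) available = 5.234 mol
n(J) = 295.4 / 215.40 = 1.371 mol
n/ν → R: 1.745, J: 1.371; J is limiting.
n(Z) = (3/1) × 1.371 = 4.113 mol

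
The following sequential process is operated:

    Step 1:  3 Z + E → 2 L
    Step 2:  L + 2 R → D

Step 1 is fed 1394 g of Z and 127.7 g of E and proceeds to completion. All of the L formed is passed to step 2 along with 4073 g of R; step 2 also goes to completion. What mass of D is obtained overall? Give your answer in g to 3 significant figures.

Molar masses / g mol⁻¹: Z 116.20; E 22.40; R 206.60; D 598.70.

Step 1:
n(Z) = 1394 / 116.20 = 12.00 mol
n(E) = 127.7 / 22.40 = 5.701 mol
n/ν for Z = 12.00/3 = 4.000
n/ν for E = 5.701/1 = 5.701
Smallest n/ν is Z → limiting reagent.
n(L) produced = (2/3) × 12.00 = 8.000 mol
Step 2:
n(L) available = 8.000 mol
n(R) = 4073 / 206.60 = 19.71 mol
n/ν for L = 8.000/1 = 8.000
n/ν for R = 19.71/2 = 9.855
Smallest n/ν is L → limiting reagent.
n(D) = (1/1) × 8.000 = 8.000 mol
mass = 8.000 × 598.70 = 4790 g

4790 g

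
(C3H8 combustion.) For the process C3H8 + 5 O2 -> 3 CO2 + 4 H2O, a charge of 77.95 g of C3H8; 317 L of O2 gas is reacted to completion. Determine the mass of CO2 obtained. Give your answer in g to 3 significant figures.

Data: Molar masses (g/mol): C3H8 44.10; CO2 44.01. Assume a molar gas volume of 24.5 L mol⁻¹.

233 g

n(C3H8) = 77.95 / 44.10 = 1.768 mol
n(O2) = 317.0 / 24.5 = 12.94 mol
n/ν for C3H8 = 1.768/1 = 1.768
n/ν for O2 = 12.94/5 = 2.588
Smallest n/ν is C3H8 → limiting reagent.
n(CO2) = (3/1) × 1.768 = 5.304 mol
mass = 5.304 × 44.01 = 233.4 g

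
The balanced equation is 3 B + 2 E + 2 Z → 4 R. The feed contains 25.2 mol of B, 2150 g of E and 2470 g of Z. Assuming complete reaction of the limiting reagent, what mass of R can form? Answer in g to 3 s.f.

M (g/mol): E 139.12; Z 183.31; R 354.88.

9560 g

n(B) = 25.20 mol
n(E) = 2150 / 139.12 = 15.45 mol
n(Z) = 2470 / 183.31 = 13.47 mol
n/ν for B = 25.20/3 = 8.400
n/ν for E = 15.45/2 = 7.725
n/ν for Z = 13.47/2 = 6.735
Smallest n/ν is Z → limiting reagent.
n(R) = (4/2) × 13.47 = 26.94 mol
mass = 26.94 × 354.88 = 9560 g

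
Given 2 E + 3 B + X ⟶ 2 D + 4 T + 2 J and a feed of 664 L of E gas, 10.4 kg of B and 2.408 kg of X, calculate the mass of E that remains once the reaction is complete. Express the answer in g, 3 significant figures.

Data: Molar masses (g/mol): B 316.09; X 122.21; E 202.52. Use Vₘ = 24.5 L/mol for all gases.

n(E) = 664.0 / 24.5 = 27.10 mol
n(B) = 10.40×1000 / 316.09 = 32.90 mol
n(X) = 2.408×1000 / 122.21 = 19.70 mol
n/ν for E = 27.10/2 = 13.55
n/ν for B = 32.90/3 = 10.97
n/ν for X = 19.70/1 = 19.70
Smallest n/ν is B → limiting reagent.
E consumed = (2/3) × 32.90 = 21.93 mol
E remaining = 27.10 − 21.93 = 5.170 mol
mass = 5.170 × 202.52 = 1047 g

1050 g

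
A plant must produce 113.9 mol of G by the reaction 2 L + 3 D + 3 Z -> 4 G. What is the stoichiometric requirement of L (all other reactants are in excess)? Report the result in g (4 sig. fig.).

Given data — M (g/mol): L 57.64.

3283 g

n(G) = 113.9 mol
n(L) = (2/4) × 113.9 = 56.95 mol
mass = 56.95 × 57.64 = 3283 g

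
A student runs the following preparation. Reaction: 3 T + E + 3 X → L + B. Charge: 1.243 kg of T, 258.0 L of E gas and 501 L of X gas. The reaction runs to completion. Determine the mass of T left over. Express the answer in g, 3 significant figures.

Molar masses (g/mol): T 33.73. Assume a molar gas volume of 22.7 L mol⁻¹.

n(T) = 1.243×1000 / 33.73 = 36.85 mol
n(E) = 258.0 / 22.7 = 11.37 mol
n(X) = 501.0 / 22.7 = 22.07 mol
n/ν for T = 36.85/3 = 12.28
n/ν for E = 11.37/1 = 11.37
n/ν for X = 22.07/3 = 7.357
Smallest n/ν is X → limiting reagent.
T consumed = (3/3) × 22.07 = 22.07 mol
T remaining = 36.85 − 22.07 = 14.78 mol
mass = 14.78 × 33.73 = 498.5 g

499 g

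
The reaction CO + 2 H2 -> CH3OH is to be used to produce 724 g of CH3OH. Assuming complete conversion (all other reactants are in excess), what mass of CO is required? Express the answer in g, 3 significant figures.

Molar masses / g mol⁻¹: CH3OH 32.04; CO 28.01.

n(CH3OH) = 724 / 32.04 = 22.60 mol
n(CO) = (1/1) × 22.60 = 22.60 mol
mass = 22.60 × 28.01 = 633.0 g

633 g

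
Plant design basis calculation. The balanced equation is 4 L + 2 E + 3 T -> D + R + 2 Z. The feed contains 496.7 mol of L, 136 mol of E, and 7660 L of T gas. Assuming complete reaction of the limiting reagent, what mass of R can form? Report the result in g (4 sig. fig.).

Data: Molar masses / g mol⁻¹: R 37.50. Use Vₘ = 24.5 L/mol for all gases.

n(L) = 496.7 mol
n(E) = 136.0 mol
n(T) = 7660 / 24.5 = 312.7 mol
n/ν → L: 124.2, E: 68.00, T: 104.2; E is limiting.
n(R) = (1/2) × 136.0 = 68.00 mol
mass = 68.00 × 37.50 = 2550 g

2550 g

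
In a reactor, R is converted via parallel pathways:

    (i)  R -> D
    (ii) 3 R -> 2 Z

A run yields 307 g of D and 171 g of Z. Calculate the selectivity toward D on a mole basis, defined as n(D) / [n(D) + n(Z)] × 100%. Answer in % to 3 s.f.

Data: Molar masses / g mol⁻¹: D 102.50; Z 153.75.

72.9 %

n(D) = 307 / 102.50 = 2.995 mol
n(Z) = 171 / 153.75 = 1.112 mol
selectivity = 2.995/(2.995+1.112) × 100 = 72.92 %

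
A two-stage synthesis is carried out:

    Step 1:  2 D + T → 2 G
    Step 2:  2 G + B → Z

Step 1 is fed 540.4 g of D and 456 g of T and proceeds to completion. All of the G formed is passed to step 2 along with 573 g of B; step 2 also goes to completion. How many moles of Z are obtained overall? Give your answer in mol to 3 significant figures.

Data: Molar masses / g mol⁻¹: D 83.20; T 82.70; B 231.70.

2.47 mol

Step 1:
n(D) = 540.4 / 83.20 = 6.495 mol
n(T) = 456.0 / 82.70 = 5.514 mol
n/ν → D: 3.248, T: 5.514; D is limiting.
n(G) produced = (2/2) × 6.495 = 6.495 mol
Step 2:
n(G) available = 6.495 mol
n(B) = 573.0 / 231.70 = 2.473 mol
n/ν → G: 3.248, B: 2.473; B is limiting.
n(Z) = (1/1) × 2.473 = 2.473 mol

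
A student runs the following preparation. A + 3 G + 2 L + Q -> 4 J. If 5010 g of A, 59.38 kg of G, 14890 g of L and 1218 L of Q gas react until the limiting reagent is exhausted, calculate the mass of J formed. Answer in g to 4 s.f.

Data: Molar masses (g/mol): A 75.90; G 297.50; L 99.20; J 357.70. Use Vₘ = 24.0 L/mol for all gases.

72610 g

n(A) = 5010 / 75.90 = 66.01 mol
n(G) = 59.38×1000 / 297.50 = 199.6 mol
n(L) = 14890 / 99.20 = 150.1 mol
n(Q) = 1218 / 24.0 = 50.75 mol
n/ν → A: 66.01, G: 66.53, L: 75.05, Q: 50.75; Q is limiting.
n(J) = (4/1) × 50.75 = 203.0 mol
mass = 203.0 × 357.70 = 72610 g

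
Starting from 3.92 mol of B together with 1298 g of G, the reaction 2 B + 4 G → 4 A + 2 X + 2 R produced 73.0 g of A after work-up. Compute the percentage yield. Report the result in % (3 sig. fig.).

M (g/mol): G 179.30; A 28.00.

36.0 %

n(B) = 3.920 mol
n(G) = 1298 / 179.30 = 7.239 mol
n/ν for B = 3.920/2 = 1.960
n/ν for G = 7.239/4 = 1.810
Smallest n/ν is G → limiting reagent.
theoretical n(A) = (4/4) × 7.239 = 7.239 mol → 202.7 g
% yield = 73.0 / 202.7 × 100 = 36.01 %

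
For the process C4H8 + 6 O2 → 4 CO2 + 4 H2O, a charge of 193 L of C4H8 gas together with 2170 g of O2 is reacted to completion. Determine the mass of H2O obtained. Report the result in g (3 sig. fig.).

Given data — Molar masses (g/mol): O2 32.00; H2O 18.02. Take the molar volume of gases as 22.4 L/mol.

n(C4H8) = 193.0 / 22.4 = 8.616 mol
n(O2) = 2170 / 32.00 = 67.81 mol
n/ν for C4H8 = 8.616/1 = 8.616
n/ν for O2 = 67.81/6 = 11.30
Smallest n/ν is C4H8 → limiting reagent.
n(H2O) = (4/1) × 8.616 = 34.46 mol
mass = 34.46 × 18.02 = 621.0 g

621 g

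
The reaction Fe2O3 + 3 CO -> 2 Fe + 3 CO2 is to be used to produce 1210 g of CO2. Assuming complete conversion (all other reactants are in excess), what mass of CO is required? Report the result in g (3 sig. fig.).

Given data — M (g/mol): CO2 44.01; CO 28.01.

770 g

n(CO2) = 1210 / 44.01 = 27.49 mol
n(CO) = (3/3) × 27.49 = 27.49 mol
mass = 27.49 × 28.01 = 770.0 g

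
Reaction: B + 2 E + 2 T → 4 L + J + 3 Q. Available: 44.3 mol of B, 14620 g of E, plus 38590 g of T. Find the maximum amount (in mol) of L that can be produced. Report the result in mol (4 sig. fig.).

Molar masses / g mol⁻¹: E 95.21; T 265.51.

177.2 mol

n(B) = 44.30 mol
n(E) = 14620 / 95.21 = 153.6 mol
n(T) = 38590 / 265.51 = 145.3 mol
n/ν → B: 44.30, E: 76.80, T: 72.65; B is limiting.
n(L) = (4/1) × 44.30 = 177.2 mol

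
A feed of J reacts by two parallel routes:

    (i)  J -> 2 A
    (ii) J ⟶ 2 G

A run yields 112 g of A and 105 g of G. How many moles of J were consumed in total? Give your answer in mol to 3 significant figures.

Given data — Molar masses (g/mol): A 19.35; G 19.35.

5.61 mol

n(A) = 112 / 19.35 = 5.788 mol
n(G) = 105 / 19.35 = 5.426 mol
n(J) via (i) = (1/2)×5.788 = 2.894 mol
n(J) via (ii) = (1/2)×5.426 = 2.713 mol
total n(J) = 2.894 + 2.713 = 5.607 mol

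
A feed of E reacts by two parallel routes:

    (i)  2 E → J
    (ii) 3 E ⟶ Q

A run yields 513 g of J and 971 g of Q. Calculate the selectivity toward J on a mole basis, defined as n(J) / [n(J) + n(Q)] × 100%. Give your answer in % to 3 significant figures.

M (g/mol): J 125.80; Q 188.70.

44.2 %

n(J) = 513 / 125.80 = 4.078 mol
n(Q) = 971 / 188.70 = 5.146 mol
selectivity = 4.078/(4.078+5.146) × 100 = 44.21 %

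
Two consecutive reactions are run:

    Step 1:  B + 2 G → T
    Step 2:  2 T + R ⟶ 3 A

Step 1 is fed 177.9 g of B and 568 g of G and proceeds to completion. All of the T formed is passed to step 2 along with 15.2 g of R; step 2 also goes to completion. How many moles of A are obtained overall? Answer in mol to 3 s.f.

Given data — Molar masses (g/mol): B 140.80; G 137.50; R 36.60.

1.25 mol

Step 1:
n(B) = 177.9 / 140.80 = 1.263 mol
n(G) = 568.0 / 137.50 = 4.131 mol
n/ν for B = 1.263/1 = 1.263
n/ν for G = 4.131/2 = 2.066
Smallest n/ν is B → limiting reagent.
n(T) produced = (1/1) × 1.263 = 1.263 mol
Step 2:
n(T) available = 1.263 mol
n(R) = 15.20 / 36.60 = 0.4153 mol
n/ν for T = 1.263/2 = 0.6315
n/ν for R = 0.4153/1 = 0.4153
Smallest n/ν is R → limiting reagent.
n(A) = (3/1) × 0.4153 = 1.246 mol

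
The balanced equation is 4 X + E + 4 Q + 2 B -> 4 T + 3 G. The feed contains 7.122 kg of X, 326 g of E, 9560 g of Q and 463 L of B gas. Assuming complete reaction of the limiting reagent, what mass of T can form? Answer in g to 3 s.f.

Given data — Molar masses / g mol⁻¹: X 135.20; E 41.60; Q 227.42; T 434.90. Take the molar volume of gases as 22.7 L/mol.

13600 g

n(X) = 7.122×1000 / 135.20 = 52.68 mol
n(E) = 326.0 / 41.60 = 7.837 mol
n(Q) = 9560 / 227.42 = 42.04 mol
n(B) = 463.0 / 22.7 = 20.40 mol
n/ν for X = 52.68/4 = 13.17
n/ν for E = 7.837/1 = 7.837
n/ν for Q = 42.04/4 = 10.51
n/ν for B = 20.40/2 = 10.20
Smallest n/ν is E → limiting reagent.
n(T) = (4/1) × 7.837 = 31.35 mol
mass = 31.35 × 434.90 = 13630 g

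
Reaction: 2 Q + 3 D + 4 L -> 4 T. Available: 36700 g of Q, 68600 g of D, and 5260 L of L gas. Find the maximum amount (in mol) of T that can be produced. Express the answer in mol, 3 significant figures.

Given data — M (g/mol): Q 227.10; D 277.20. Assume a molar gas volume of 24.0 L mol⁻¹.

219 mol

n(Q) = 36700 / 227.10 = 161.6 mol
n(D) = 68600 / 277.20 = 247.5 mol
n(L) = 5260 / 24.0 = 219.2 mol
n/ν → Q: 80.80, D: 82.50, L: 54.80; L is limiting.
n(T) = (4/4) × 219.2 = 219.2 mol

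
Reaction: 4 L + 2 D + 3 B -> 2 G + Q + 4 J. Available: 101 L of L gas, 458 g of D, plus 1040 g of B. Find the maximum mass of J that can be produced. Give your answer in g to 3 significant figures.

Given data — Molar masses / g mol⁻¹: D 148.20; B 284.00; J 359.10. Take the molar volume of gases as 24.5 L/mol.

1480 g

n(L) = 101.0 / 24.5 = 4.122 mol
n(D) = 458.0 / 148.20 = 3.090 mol
n(B) = 1040 / 284.00 = 3.662 mol
n/ν → L: 1.031, D: 1.545, B: 1.221; L is limiting.
n(J) = (4/4) × 4.122 = 4.122 mol
mass = 4.122 × 359.10 = 1480 g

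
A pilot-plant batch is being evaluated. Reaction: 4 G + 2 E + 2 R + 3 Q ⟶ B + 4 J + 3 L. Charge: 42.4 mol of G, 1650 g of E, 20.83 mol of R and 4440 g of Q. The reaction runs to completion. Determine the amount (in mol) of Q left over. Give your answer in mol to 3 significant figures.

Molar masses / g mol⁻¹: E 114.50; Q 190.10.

n(G) = 42.40 mol
n(E) = 1650 / 114.50 = 14.41 mol
n(R) = 20.83 mol
n(Q) = 4440 / 190.10 = 23.36 mol
n/ν → G: 10.60, E: 7.205, R: 10.42, Q: 7.787; E is limiting.
Q consumed = (3/2) × 14.41 = 21.62 mol
Q remaining = 23.36 − 21.62 = 1.740 mol

1.74 mol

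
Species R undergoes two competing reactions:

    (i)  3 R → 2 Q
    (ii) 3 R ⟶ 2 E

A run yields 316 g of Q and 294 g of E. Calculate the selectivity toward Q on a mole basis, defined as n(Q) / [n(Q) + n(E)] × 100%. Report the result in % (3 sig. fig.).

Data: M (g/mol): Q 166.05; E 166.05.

51.8 %

n(Q) = 316 / 166.05 = 1.903 mol
n(E) = 294 / 166.05 = 1.771 mol
selectivity = 1.903/(1.903+1.771) × 100 = 51.80 %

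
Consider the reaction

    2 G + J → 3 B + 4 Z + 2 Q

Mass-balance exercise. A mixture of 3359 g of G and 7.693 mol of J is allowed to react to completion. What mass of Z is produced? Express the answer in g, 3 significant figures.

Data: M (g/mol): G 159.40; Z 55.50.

1710 g

n(G) = 3359 / 159.40 = 21.07 mol
n(J) = 7.693 mol
n/ν for G = 21.07/2 = 10.54
n/ν for J = 7.693/1 = 7.693
Smallest n/ν is J → limiting reagent.
n(Z) = (4/1) × 7.693 = 30.77 mol
mass = 30.77 × 55.50 = 1708 g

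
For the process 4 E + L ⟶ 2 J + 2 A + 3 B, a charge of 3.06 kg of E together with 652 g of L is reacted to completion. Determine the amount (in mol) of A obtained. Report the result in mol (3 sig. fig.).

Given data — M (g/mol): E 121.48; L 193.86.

n(E) = 3.060×1000 / 121.48 = 25.19 mol
n(L) = 652.0 / 193.86 = 3.363 mol
n/ν → E: 6.298, L: 3.363; L is limiting.
n(A) = (2/1) × 3.363 = 6.726 mol

6.73 mol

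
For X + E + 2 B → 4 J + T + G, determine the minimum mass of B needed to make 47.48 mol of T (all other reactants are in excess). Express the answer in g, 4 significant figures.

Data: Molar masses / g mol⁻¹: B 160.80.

n(T) = 47.48 mol
n(B) = (2/1) × 47.48 = 94.96 mol
mass = 94.96 × 160.80 = 15270 g

15270 g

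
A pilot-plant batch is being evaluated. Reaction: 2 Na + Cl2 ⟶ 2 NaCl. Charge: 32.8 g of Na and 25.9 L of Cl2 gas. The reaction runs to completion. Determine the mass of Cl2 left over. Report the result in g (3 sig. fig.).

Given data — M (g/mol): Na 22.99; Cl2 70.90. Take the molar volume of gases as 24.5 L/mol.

24.4 g

n(Na) = 32.80 / 22.99 = 1.427 mol
n(Cl2) = 25.90 / 24.5 = 1.057 mol
n/ν → Na: 0.7135, Cl2: 1.057; Na is limiting.
Cl2 consumed = (1/2) × 1.427 = 0.7135 mol
Cl2 remaining = 1.057 − 0.7135 = 0.3435 mol
mass = 0.3435 × 70.90 = 24.35 g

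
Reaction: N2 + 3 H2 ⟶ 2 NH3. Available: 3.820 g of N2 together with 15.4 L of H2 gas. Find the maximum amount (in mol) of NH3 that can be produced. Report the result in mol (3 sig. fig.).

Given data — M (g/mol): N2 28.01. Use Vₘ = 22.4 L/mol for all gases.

n(N2) = 3.820 / 28.01 = 0.1364 mol
n(H2) = 15.40 / 22.4 = 0.6875 mol
n/ν → N2: 0.1364, H2: 0.2292; N2 is limiting.
n(NH3) = (2/1) × 0.1364 = 0.2728 mol

0.273 mol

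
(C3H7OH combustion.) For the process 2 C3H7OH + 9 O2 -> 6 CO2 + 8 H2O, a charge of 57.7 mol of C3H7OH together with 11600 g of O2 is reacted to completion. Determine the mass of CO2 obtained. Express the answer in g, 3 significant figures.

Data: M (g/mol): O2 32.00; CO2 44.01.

n(C3H7OH) = 57.70 mol
n(O2) = 11600 / 32.00 = 362.5 mol
n/ν → C3H7OH: 28.85, O2: 40.28; C3H7OH is limiting.
n(CO2) = (6/2) × 57.70 = 173.1 mol
mass = 173.1 × 44.01 = 7618 g

7620 g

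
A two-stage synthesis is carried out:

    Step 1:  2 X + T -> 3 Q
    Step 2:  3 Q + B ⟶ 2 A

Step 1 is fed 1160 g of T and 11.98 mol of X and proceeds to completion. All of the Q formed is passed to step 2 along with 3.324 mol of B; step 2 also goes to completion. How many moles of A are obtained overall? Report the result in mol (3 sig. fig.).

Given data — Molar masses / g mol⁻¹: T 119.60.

6.65 mol

Step 1:
n(T) = 1160 / 119.60 = 9.699 mol
n(X) = 11.98 mol
n/ν for T = 9.699/1 = 9.699
n/ν for X = 11.98/2 = 5.990
Smallest n/ν is X → limiting reagent.
n(Q) produced = (3/2) × 11.98 = 17.97 mol
Step 2:
n(Q) available = 17.97 mol
n(B) = 3.324 mol
n/ν for Q = 17.97/3 = 5.990
n/ν for B = 3.324/1 = 3.324
Smallest n/ν is B → limiting reagent.
n(A) = (2/1) × 3.324 = 6.648 mol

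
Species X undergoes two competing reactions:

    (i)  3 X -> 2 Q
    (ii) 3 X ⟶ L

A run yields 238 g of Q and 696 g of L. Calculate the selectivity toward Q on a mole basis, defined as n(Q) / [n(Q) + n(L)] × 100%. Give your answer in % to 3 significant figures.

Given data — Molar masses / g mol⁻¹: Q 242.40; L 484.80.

n(Q) = 238 / 242.40 = 0.9818 mol
n(L) = 696 / 484.80 = 1.436 mol
selectivity = 0.9818/(0.9818+1.436) × 100 = 40.61 %

40.6 %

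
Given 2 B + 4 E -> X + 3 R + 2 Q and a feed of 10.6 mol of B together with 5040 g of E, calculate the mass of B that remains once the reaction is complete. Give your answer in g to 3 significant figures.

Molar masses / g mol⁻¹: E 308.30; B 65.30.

158 g

n(B) = 10.60 mol
n(E) = 5040 / 308.30 = 16.35 mol
n/ν for B = 10.60/2 = 5.300
n/ν for E = 16.35/4 = 4.088
Smallest n/ν is E → limiting reagent.
B consumed = (2/4) × 16.35 = 8.175 mol
B remaining = 10.60 − 8.175 = 2.425 mol
mass = 2.425 × 65.30 = 158.4 g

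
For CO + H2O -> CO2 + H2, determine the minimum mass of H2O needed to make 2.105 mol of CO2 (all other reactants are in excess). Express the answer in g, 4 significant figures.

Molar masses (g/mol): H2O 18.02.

n(CO2) = 2.105 mol
n(H2O) = (1/1) × 2.105 = 2.105 mol
mass = 2.105 × 18.02 = 37.93 g

37.93 g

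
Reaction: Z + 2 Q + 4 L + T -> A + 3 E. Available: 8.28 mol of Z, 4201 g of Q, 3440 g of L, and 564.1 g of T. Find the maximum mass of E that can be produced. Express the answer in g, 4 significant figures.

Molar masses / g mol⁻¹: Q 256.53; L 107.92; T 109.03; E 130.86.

2031 g

n(Z) = 8.280 mol
n(Q) = 4201 / 256.53 = 16.38 mol
n(L) = 3440 / 107.92 = 31.88 mol
n(T) = 564.1 / 109.03 = 5.174 mol
n/ν for Z = 8.280/1 = 8.280
n/ν for Q = 16.38/2 = 8.190
n/ν for L = 31.88/4 = 7.970
n/ν for T = 5.174/1 = 5.174
Smallest n/ν is T → limiting reagent.
n(E) = (3/1) × 5.174 = 15.52 mol
mass = 15.52 × 130.86 = 2031 g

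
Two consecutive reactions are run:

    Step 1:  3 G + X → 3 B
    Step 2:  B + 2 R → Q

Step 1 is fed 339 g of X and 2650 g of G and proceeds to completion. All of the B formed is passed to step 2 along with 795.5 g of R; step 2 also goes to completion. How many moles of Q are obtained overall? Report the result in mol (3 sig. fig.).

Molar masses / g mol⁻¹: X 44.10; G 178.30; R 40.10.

9.92 mol

Step 1:
n(X) = 339.0 / 44.10 = 7.687 mol
n(G) = 2650 / 178.30 = 14.86 mol
n/ν → X: 7.687, G: 4.953; G is limiting.
n(B) produced = (3/3) × 14.86 = 14.86 mol
Step 2:
n(B) available = 14.86 mol
n(R) = 795.5 / 40.10 = 19.84 mol
n/ν → B: 14.86, R: 9.920; R is limiting.
n(Q) = (1/2) × 19.84 = 9.920 mol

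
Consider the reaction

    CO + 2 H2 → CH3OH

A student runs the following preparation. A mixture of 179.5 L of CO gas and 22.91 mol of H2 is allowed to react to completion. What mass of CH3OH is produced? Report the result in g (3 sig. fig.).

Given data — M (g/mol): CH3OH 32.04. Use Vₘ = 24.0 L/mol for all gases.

n(CO) = 179.5 / 24.0 = 7.479 mol
n(H2) = 22.91 mol
n/ν for CO = 7.479/1 = 7.479
n/ν for H2 = 22.91/2 = 11.46
Smallest n/ν is CO → limiting reagent.
n(CH3OH) = (1/1) × 7.479 = 7.479 mol
mass = 7.479 × 32.04 = 239.6 g

240 g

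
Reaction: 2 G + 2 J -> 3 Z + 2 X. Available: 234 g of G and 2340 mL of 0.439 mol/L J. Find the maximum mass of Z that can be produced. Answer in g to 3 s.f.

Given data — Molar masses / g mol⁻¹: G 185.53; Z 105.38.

162 g

n(G) = 234.0 / 185.53 = 1.261 mol
n(J) = 0.439 × 2340/1000 = 1.027 mol
n/ν for G = 1.261/2 = 0.6305
n/ν for J = 1.027/2 = 0.5135
Smallest n/ν is J → limiting reagent.
n(Z) = (3/2) × 1.027 = 1.541 mol
mass = 1.541 × 105.38 = 162.4 g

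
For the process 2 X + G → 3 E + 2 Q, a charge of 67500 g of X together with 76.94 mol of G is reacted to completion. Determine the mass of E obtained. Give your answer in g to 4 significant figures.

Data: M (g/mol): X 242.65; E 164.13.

37880 g

n(X) = 67500 / 242.65 = 278.2 mol
n(G) = 76.94 mol
n/ν for X = 278.2/2 = 139.1
n/ν for G = 76.94/1 = 76.94
Smallest n/ν is G → limiting reagent.
n(E) = (3/1) × 76.94 = 230.8 mol
mass = 230.8 × 164.13 = 37880 g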